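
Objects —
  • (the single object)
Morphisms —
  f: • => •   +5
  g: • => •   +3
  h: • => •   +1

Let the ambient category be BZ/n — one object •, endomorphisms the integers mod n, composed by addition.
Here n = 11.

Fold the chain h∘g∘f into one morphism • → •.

  0 +5≡5 +3≡8 +1≡9  (mod 11)
⟦path⟧: +9

Answer: +9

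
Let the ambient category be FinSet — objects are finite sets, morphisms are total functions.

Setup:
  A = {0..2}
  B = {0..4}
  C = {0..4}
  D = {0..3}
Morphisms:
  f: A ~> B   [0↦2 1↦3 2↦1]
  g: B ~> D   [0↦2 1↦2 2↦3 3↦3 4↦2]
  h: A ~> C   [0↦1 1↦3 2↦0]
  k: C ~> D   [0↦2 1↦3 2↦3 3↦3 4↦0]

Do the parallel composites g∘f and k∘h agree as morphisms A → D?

Along f;g (path 1):
  0 f~>2 g~>3
  1 f~>3 g~>3
  2 f~>1 g~>2
  composite₁ = [0↦3 1↦3 2↦2]
Along h;k (path 2):
  0 h~>1 k~>3
  1 h~>3 k~>3
  2 h~>0 k~>2
  composite₂ = [0↦3 1↦3 2↦2]
Equal? equal; square commutes

Answer: COMMUTES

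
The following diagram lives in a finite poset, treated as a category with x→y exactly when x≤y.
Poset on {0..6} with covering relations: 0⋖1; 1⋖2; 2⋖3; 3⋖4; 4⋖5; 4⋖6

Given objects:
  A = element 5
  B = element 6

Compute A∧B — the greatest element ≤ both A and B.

Common predecessors of 5,6: {0,1,2,3,4}
  0 ⊑ 4
  1 ⊑ 4
  2 ⊑ 4
  3 ⊑ 4
  4 ⊑ 4
glb = 4

Answer: A∧B = 4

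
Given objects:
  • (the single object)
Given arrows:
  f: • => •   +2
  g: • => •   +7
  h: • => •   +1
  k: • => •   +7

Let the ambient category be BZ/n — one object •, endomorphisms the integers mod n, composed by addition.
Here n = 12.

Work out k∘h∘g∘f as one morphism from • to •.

  0 +2≡2 +7≡9 +1≡10 +7≡5  (mod 12)
⟦path⟧: +5

Answer: +5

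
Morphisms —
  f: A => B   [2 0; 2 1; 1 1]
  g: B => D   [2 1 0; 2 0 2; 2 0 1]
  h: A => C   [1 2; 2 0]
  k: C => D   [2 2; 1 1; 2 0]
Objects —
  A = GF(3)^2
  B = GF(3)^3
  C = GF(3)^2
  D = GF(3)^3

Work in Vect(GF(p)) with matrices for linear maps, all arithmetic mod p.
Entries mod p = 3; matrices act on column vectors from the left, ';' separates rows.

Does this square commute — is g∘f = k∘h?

Answer: COMMUTES

Work:
1) trace f;g:
  e0=(1,0) f=>(2,2,1) g=>(0,0,2)
  e1=(0,1) f=>(0,1,1) g=>(1,2,1)
  result₁ = [0 1; 0 2; 2 1]
2) trace h;k:
  e0=(1,0) h=>(1,2) k=>(0,0,2)
  e1=(0,1) h=>(2,0) k=>(1,2,1)
  result₂ = [0 1; 0 2; 2 1]
Equal? same morphism ✓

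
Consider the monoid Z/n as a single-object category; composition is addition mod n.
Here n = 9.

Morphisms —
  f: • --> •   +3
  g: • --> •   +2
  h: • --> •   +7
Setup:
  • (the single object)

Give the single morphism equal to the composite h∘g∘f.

  0 +3≡3 +2≡5 +7≡3  (mod 9)
⟦path⟧: +3

Answer: +3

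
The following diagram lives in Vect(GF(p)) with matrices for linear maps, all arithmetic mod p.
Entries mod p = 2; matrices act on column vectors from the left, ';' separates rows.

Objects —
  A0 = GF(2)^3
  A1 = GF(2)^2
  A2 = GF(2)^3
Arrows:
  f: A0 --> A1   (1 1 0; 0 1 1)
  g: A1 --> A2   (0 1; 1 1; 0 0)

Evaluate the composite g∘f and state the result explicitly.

  e0=⟨1,0,0⟩ f-->⟨1,0⟩ g-->⟨0,1,0⟩
  e1=⟨0,1,0⟩ f-->⟨1,1⟩ g-->⟨1,0,0⟩
  e2=⟨0,0,1⟩ f-->⟨0,1⟩ g-->⟨1,1,0⟩
composite: (0 1 1; 1 0 1; 0 0 0)

Answer: (0 1 1; 1 0 1; 0 0 0)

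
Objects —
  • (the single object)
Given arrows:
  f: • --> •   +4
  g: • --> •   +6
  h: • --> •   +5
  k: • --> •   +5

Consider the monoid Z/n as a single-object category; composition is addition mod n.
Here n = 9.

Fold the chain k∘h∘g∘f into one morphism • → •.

Answer: +2

Derivation:
  0 +4≡4 +6≡1 +5≡6 +5≡2  (mod 9)
⟦path⟧: +2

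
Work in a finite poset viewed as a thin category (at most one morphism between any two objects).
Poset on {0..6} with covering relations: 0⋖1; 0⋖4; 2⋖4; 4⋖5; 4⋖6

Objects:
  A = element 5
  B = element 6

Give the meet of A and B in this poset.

Answer: A∧B = 4

Derivation:
Common predecessors of 5,6: {0,2,4}
  0 <= 4
  2 <= 4
  4 <= 4
glb = 4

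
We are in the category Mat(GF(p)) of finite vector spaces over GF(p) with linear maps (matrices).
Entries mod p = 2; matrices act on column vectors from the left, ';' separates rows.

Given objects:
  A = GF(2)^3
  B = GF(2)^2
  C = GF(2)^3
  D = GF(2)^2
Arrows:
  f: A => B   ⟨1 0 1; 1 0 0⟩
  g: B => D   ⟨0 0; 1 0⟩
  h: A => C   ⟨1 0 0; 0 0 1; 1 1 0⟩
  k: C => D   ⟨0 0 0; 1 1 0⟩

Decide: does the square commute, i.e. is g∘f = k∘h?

1) trace f;g:
  e0=[1,0,0] f=>[1,1] g=>[0,1]
  e1=[0,1,0] f=>[0,0] g=>[0,0]
  e2=[0,0,1] f=>[1,0] g=>[0,1]
  composite₁ = ⟨0 0 0; 1 0 1⟩
2) trace h;k:
  e0=[1,0,0] h=>[1,0,1] k=>[0,1]
  e1=[0,1,0] h=>[0,0,1] k=>[0,0]
  e2=[0,0,1] h=>[0,1,0] k=>[0,1]
  composite₂ = ⟨0 0 0; 1 0 1⟩
Equal? YES — commutes

Answer: COMMUTES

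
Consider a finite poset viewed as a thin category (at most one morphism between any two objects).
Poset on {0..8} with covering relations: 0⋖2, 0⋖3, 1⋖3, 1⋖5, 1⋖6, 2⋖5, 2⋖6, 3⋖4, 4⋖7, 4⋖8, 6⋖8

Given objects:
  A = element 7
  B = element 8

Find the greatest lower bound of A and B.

Answer: A∧B = 4

Work:
Common predecessors of 7,8: {0,1,3,4}
  0 <= 4
  1 <= 4
  3 <= 4
  4 <= 4
glb = 4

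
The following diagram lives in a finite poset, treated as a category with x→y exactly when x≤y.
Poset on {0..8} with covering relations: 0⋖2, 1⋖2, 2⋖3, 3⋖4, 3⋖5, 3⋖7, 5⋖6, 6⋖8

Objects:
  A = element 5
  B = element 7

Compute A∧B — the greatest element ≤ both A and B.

Lower bounds of A=5 and B=7: {0,1,2,3}
  0 ≤ 3
  1 ≤ 3
  2 ≤ 3
  3 ≤ 3
glb = 3

Answer: A∧B = 3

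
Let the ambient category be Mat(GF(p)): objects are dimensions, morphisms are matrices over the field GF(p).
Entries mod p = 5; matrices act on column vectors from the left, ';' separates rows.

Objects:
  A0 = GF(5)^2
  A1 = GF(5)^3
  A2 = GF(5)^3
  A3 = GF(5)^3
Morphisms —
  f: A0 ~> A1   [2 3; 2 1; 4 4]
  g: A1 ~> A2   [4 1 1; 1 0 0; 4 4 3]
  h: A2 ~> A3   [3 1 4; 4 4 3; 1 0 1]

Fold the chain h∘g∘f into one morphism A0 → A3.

Answer: [1 1; 3 4; 2 0]

Derivation:
  e0=(1,0) f~>(2,2,4) g~>(4,2,3) h~>(1,3,2)
  e1=(0,1) f~>(3,1,4) g~>(2,3,3) h~>(1,4,0)
composite: [1 1; 3 4; 2 0]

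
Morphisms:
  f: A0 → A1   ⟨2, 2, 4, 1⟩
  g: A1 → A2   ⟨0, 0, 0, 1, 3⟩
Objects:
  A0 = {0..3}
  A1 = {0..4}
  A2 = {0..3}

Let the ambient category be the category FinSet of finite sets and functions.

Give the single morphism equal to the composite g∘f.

Answer: ⟨0, 0, 3, 0⟩

Derivation:
  0 f→2 g→0
  1 f→2 g→0
  2 f→4 g→3
  3 f→1 g→0
result: ⟨0, 0, 3, 0⟩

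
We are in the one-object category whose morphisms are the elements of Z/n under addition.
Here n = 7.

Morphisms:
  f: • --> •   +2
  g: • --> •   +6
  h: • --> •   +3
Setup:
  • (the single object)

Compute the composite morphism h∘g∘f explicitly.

  0 +2≡2 +6≡1 +3≡4  (mod 7)
composite: +4

Answer: +4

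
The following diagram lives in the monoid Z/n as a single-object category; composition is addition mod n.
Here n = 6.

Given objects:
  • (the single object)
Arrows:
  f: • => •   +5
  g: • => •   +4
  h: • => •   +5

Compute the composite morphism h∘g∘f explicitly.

Answer: +2

Trace:
  0 +5≡5 +4≡3 +5≡2  (mod 6)
⟦path⟧: +2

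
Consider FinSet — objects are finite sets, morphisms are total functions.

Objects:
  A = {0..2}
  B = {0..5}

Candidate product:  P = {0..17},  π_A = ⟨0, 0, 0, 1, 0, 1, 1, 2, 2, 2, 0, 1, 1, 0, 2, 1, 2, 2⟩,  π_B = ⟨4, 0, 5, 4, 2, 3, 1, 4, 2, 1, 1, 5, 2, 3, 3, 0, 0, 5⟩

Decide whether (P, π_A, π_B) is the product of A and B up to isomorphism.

Answer: VALID PRODUCT

Derivation:
|A|·|B| = 3·6 = 18;  |P| = 18
Check the pairing map k ↦ (π_A(k), π_B(k)):
  0 ↦ (0,4)
  1 ↦ (0,0)
  2 ↦ (0,5)
  3 ↦ (1,4)
  4 ↦ (0,2)
  5 ↦ (1,3)
  6 ↦ (1,1)
  7 ↦ (2,4)
  8 ↦ (2,2)
  9 ↦ (2,1)
  10 ↦ (0,1)
  11 ↦ (1,5)
  12 ↦ (1,2)
  13 ↦ (0,3)
  14 ↦ (2,3)
  15 ↦ (1,0)
  16 ↦ (2,0)
  17 ↦ (2,5)
distinct pairs in image: 18 / 18 needed
  → bijection onto A×B; projections well-typed.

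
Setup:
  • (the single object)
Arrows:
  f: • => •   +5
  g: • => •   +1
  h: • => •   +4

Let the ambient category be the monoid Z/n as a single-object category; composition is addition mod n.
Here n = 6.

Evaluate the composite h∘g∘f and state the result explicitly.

  0 +5≡5 +1≡0 +4≡4  (mod 6)
result: +4

Answer: +4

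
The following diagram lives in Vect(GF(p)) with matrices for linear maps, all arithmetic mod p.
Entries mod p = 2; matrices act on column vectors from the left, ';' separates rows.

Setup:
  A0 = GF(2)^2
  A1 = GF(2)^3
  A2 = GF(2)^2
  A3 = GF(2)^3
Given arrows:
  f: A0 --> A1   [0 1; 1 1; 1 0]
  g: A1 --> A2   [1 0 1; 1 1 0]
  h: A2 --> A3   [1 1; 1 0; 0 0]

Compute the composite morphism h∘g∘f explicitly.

  e0=[1,0] f-->[0,1,1] g-->[1,1] h-->[0,1,0]
  e1=[0,1] f-->[1,1,0] g-->[1,0] h-->[1,1,0]
result: [0 1; 1 1; 0 0]

Answer: [0 1; 1 1; 0 0]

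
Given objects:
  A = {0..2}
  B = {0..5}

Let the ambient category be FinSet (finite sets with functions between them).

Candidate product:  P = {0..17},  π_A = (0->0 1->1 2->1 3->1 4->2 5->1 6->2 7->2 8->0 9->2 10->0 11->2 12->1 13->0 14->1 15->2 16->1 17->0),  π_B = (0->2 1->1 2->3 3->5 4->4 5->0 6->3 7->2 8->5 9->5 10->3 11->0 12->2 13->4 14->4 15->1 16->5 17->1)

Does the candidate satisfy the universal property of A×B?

Answer: NOT A VALID PRODUCT — duplicate pair at indices 3,16

Trace:
|A|·|B| = 3·6 = 18;  |P| = 18
Check the pairing map k ↦ (π_A(k), π_B(k)):
  0 -> (0,2)
  1 -> (1,1)
  2 -> (1,3)
  3 -> (1,5)
  4 -> (2,4)
  5 -> (1,0)
  6 -> (2,3)
  7 -> (2,2)
  8 -> (0,5)
  9 -> (2,5)
  10 -> (0,3)
  11 -> (2,0)
  12 -> (1,2)
  13 -> (0,4)
  14 -> (1,4)
  15 -> (2,1)
  16 -> (1,5)  ✗ repeats pair of k=3
  17 -> (0,1)
distinct pairs in image: 17 / 18 needed
  → (1,5) hit at k=3 and k=16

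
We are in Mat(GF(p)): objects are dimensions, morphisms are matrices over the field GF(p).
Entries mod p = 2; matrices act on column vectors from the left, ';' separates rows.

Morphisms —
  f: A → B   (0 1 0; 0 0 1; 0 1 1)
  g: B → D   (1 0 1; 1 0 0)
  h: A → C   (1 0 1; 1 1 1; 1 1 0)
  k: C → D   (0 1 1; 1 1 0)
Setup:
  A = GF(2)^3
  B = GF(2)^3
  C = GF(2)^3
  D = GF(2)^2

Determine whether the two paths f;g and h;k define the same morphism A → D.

Answer: COMMUTES

Trace:
1) trace f;g:
  e0=⟨1,0,0⟩ f→⟨0,0,0⟩ g→⟨0,0⟩
  e1=⟨0,1,0⟩ f→⟨1,0,1⟩ g→⟨0,1⟩
  e2=⟨0,0,1⟩ f→⟨0,1,1⟩ g→⟨1,0⟩
  ⟦path⟧₁ = (0 0 1; 0 1 0)
2) trace h;k:
  e0=⟨1,0,0⟩ h→⟨1,1,1⟩ k→⟨0,0⟩
  e1=⟨0,1,0⟩ h→⟨0,1,1⟩ k→⟨0,1⟩
  e2=⟨0,0,1⟩ h→⟨1,1,0⟩ k→⟨1,0⟩
  ⟦path⟧₂ = (0 0 1; 0 1 0)
Equal? same morphism ✓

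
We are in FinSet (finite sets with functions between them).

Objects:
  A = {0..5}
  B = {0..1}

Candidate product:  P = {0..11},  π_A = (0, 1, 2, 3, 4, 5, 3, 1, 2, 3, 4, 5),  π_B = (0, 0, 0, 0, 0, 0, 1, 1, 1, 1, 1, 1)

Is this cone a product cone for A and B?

Answer: NOT A VALID PRODUCT — duplicate pair at indices 9,6

Trace:
|A|·|B| = 6·2 = 12;  |P| = 12
Check the pairing map k ↦ (π_A(k), π_B(k)):
  0 -> (0,0)
  1 -> (1,0)
  2 -> (2,0)
  3 -> (3,0)
  4 -> (4,0)
  5 -> (5,0)
  6 -> (3,1)
  7 -> (1,1)
  8 -> (2,1)
  9 -> (3,1)  ✗ repeats pair of k=6
  10 -> (4,1)
  11 -> (5,1)
distinct pairs in image: 11 / 12 needed
  → (3,1) hit at k=6 and k=9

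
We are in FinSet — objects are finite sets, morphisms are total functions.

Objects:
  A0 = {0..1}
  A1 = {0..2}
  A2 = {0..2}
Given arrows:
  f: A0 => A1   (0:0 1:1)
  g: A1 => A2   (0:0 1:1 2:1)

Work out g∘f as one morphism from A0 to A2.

  0 f=>0 g=>0
  1 f=>1 g=>1
⟦path⟧: (0:0 1:1)

Answer: (0:0 1:1)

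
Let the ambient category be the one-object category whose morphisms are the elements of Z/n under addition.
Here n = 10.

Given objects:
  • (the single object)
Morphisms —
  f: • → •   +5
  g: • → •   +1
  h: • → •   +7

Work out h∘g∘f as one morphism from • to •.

  0 +5≡5 +1≡6 +7≡3  (mod 10)
result: +3

Answer: +3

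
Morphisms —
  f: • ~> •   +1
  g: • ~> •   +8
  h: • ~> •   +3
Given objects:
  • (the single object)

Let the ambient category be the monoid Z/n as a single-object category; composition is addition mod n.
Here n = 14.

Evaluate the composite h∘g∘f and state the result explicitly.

Answer: +12

Derivation:
  0 +1≡1 +8≡9 +3≡12  (mod 14)
composite: +12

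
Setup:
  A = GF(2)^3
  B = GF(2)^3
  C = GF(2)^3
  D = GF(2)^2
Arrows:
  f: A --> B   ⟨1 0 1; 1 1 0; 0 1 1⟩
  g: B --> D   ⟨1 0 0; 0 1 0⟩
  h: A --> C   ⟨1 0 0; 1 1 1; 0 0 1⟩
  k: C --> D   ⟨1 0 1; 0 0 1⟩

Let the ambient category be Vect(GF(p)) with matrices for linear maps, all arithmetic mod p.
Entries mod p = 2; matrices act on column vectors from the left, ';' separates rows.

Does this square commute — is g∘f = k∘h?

Answer: DOES NOT COMMUTE

Work:
1) trace f;g:
  e0=⟨1,0,0⟩ f-->⟨1,1,0⟩ g-->⟨1,1⟩
  e1=⟨0,1,0⟩ f-->⟨0,1,1⟩ g-->⟨0,1⟩
  e2=⟨0,0,1⟩ f-->⟨1,0,1⟩ g-->⟨1,0⟩
  ⟦path⟧₁ = ⟨1 0 1; 1 1 0⟩
2) trace h;k:
  e0=⟨1,0,0⟩ h-->⟨1,1,0⟩ k-->⟨1,0⟩
  e1=⟨0,1,0⟩ h-->⟨0,1,0⟩ k-->⟨0,0⟩
  e2=⟨0,0,1⟩ h-->⟨0,1,1⟩ k-->⟨1,1⟩
  ⟦path⟧₂ = ⟨1 0 1; 0 0 1⟩
Equal? NO — does not commute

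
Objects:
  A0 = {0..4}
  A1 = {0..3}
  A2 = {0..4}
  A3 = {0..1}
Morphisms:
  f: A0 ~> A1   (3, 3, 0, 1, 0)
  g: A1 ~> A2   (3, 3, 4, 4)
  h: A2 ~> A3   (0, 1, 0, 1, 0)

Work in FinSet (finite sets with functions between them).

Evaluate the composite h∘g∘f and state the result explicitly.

Answer: (0, 0, 1, 1, 1)

Derivation:
  0 f~>3 g~>4 h~>0
  1 f~>3 g~>4 h~>0
  2 f~>0 g~>3 h~>1
  3 f~>1 g~>3 h~>1
  4 f~>0 g~>3 h~>1
⟦path⟧: (0, 0, 1, 1, 1)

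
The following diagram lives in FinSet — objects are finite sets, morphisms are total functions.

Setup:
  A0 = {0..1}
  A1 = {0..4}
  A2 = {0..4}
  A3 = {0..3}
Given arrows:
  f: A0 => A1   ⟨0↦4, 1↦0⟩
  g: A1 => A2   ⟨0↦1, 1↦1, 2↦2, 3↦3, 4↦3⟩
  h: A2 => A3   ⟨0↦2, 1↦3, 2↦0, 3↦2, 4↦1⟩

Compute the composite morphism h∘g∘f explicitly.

Answer: ⟨0↦2, 1↦3⟩

Work:
  0 f=>4 g=>3 h=>2
  1 f=>0 g=>1 h=>3
⟦path⟧: ⟨0↦2, 1↦3⟩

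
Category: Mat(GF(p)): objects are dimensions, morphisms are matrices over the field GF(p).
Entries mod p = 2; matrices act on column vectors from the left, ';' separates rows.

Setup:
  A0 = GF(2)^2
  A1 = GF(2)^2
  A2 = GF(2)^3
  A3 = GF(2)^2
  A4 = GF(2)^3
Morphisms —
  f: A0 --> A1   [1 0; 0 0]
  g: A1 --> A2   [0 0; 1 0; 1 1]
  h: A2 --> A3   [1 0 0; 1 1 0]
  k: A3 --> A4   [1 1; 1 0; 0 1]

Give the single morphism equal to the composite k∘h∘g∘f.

Answer: [1 0; 0 0; 1 0]

Trace:
  e0=[1,0] f-->[1,0] g-->[0,1,1] h-->[0,1] k-->[1,0,1]
  e1=[0,1] f-->[0,0] g-->[0,0,0] h-->[0,0] k-->[0,0,0]
⟦path⟧: [1 0; 0 0; 1 0]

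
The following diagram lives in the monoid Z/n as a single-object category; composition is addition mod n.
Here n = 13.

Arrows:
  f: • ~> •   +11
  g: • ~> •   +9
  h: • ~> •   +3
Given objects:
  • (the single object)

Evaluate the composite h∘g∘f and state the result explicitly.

Answer: +10

Work:
  0 +11≡11 +9≡7 +3≡10  (mod 13)
composite: +10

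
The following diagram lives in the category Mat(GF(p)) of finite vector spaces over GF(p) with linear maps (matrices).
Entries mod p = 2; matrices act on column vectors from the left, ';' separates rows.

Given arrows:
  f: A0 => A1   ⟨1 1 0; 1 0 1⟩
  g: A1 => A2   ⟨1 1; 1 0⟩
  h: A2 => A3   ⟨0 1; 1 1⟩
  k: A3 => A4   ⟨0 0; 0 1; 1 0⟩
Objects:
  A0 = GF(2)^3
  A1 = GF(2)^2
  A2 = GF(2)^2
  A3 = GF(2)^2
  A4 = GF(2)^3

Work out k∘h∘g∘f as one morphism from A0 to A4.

Answer: ⟨0 0 0; 1 0 1; 1 1 0⟩

Trace:
  e0=⟨1,0,0⟩ f=>⟨1,1⟩ g=>⟨0,1⟩ h=>⟨1,1⟩ k=>⟨0,1,1⟩
  e1=⟨0,1,0⟩ f=>⟨1,0⟩ g=>⟨1,1⟩ h=>⟨1,0⟩ k=>⟨0,0,1⟩
  e2=⟨0,0,1⟩ f=>⟨0,1⟩ g=>⟨1,0⟩ h=>⟨0,1⟩ k=>⟨0,1,0⟩
composite: ⟨0 0 0; 1 0 1; 1 1 0⟩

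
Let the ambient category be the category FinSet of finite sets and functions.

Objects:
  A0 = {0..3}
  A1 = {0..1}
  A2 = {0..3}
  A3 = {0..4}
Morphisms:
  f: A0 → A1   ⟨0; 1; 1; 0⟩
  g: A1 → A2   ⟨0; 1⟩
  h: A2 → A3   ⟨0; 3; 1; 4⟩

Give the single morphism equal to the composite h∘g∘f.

Answer: ⟨0; 3; 3; 0⟩

Derivation:
  0 f→0 g→0 h→0
  1 f→1 g→1 h→3
  2 f→1 g→1 h→3
  3 f→0 g→0 h→0
⟦path⟧: ⟨0; 3; 3; 0⟩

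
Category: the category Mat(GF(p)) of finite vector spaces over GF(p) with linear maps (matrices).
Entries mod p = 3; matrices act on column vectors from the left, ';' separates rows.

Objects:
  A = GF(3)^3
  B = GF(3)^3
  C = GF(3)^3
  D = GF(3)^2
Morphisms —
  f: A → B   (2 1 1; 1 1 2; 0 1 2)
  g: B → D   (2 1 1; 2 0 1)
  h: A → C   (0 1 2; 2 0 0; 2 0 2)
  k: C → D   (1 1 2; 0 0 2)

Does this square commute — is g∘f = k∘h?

1) trace f;g:
  e0=⟨1,0,0⟩ f→⟨2,1,0⟩ g→⟨2,1⟩
  e1=⟨0,1,0⟩ f→⟨1,1,1⟩ g→⟨1,0⟩
  e2=⟨0,0,1⟩ f→⟨1,2,2⟩ g→⟨0,1⟩
  ⟦path⟧₁ = (2 1 0; 1 0 1)
2) trace h;k:
  e0=⟨1,0,0⟩ h→⟨0,2,2⟩ k→⟨0,1⟩
  e1=⟨0,1,0⟩ h→⟨1,0,0⟩ k→⟨1,0⟩
  e2=⟨0,0,1⟩ h→⟨2,0,2⟩ k→⟨0,1⟩
  ⟦path⟧₂ = (0 1 0; 1 0 1)
Equal? NO — does not commute

Answer: DOES NOT COMMUTE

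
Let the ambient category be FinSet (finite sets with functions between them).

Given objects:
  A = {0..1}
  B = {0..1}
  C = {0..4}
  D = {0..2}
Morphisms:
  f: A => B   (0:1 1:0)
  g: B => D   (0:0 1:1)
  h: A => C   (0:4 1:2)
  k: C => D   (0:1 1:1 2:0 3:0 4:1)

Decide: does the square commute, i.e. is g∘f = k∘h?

Answer: COMMUTES

Trace:
Path 1 = f;g:
  0 f=>1 g=>1
  1 f=>0 g=>0
  composite₁ = (0:1 1:0)
Path 2 = h;k:
  0 h=>4 k=>1
  1 h=>2 k=>0
  composite₂ = (0:1 1:0)
Equal? equal; square commutes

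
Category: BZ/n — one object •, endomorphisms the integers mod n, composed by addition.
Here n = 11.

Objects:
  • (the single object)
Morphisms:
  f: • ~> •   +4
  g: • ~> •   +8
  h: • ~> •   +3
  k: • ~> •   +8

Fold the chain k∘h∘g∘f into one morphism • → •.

  0 +4≡4 +8≡1 +3≡4 +8≡1  (mod 11)
result: +1

Answer: +1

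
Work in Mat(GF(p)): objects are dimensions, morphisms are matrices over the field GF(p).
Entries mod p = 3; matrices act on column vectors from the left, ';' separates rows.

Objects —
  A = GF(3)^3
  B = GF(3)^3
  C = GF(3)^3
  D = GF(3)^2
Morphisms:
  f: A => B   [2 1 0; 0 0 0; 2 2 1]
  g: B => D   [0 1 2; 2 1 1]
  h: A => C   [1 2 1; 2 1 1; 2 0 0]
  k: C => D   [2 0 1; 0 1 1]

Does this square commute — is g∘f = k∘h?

Answer: DOES NOT COMMUTE

Trace:
1) trace f;g:
  e0=[1,0,0] f=>[2,0,2] g=>[1,0]
  e1=[0,1,0] f=>[1,0,2] g=>[1,1]
  e2=[0,0,1] f=>[0,0,1] g=>[2,1]
  composite₁ = [1 1 2; 0 1 1]
2) trace h;k:
  e0=[1,0,0] h=>[1,2,2] k=>[1,1]
  e1=[0,1,0] h=>[2,1,0] k=>[1,1]
  e2=[0,0,1] h=>[1,1,0] k=>[2,1]
  composite₂ = [1 1 2; 1 1 1]
Equal? distinct morphisms ✗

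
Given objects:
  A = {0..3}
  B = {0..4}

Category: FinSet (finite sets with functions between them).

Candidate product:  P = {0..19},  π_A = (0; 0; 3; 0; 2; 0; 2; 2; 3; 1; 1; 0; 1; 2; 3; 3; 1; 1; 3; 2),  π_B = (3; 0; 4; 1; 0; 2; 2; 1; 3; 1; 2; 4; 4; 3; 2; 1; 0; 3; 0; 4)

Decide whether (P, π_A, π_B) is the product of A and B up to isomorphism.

Answer: VALID PRODUCT

Trace:
|A|·|B| = 4·5 = 20;  |P| = 20
Check the pairing map k ↦ (π_A(k), π_B(k)):
  0 : (0,3)
  1 : (0,0)
  2 : (3,4)
  3 : (0,1)
  4 : (2,0)
  5 : (0,2)
  6 : (2,2)
  7 : (2,1)
  8 : (3,3)
  9 : (1,1)
  10 : (1,2)
  11 : (0,4)
  12 : (1,4)
  13 : (2,3)
  14 : (3,2)
  15 : (3,1)
  16 : (1,0)
  17 : (1,3)
  18 : (3,0)
  19 : (2,4)
distinct pairs in image: 20 / 20 needed
  → bijection onto A×B; projections well-typed.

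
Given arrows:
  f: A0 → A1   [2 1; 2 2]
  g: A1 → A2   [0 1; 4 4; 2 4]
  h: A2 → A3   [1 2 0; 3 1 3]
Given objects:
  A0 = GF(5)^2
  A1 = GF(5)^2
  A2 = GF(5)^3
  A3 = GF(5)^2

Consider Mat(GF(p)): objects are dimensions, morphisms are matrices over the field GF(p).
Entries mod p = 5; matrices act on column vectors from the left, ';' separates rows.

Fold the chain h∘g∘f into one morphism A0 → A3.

  e0=(1,0) f→(2,2) g→(2,1,2) h→(4,3)
  e1=(0,1) f→(1,2) g→(2,2,0) h→(1,3)
⟦path⟧: [4 1; 3 3]

Answer: [4 1; 3 3]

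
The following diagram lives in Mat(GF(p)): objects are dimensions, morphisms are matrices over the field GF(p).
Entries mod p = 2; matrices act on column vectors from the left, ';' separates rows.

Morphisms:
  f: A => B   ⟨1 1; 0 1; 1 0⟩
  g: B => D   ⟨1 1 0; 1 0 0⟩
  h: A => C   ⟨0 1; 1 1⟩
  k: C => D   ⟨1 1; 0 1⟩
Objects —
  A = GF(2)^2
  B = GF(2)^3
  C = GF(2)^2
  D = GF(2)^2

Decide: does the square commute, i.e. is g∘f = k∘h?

Answer: COMMUTES

Work:
1) trace f;g:
  e0=⟨1,0⟩ f=>⟨1,0,1⟩ g=>⟨1,1⟩
  e1=⟨0,1⟩ f=>⟨1,1,0⟩ g=>⟨0,1⟩
  ⟦path⟧₁ = ⟨1 0; 1 1⟩
2) trace h;k:
  e0=⟨1,0⟩ h=>⟨0,1⟩ k=>⟨1,1⟩
  e1=⟨0,1⟩ h=>⟨1,1⟩ k=>⟨0,1⟩
  ⟦path⟧₂ = ⟨1 0; 1 1⟩
Equal? YES — commutes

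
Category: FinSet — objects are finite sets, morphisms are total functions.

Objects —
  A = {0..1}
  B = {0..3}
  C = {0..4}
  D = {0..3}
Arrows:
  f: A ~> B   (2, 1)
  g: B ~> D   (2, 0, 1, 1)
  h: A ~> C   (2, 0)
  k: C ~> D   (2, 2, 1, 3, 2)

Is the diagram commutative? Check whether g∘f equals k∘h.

Answer: DOES NOT COMMUTE

Work:
Along f;g (path 1):
  0 f~>2 g~>1
  1 f~>1 g~>0
  result₁ = (1, 0)
Along h;k (path 2):
  0 h~>2 k~>1
  1 h~>0 k~>2
  result₂ = (1, 2)
Equal? NO — does not commute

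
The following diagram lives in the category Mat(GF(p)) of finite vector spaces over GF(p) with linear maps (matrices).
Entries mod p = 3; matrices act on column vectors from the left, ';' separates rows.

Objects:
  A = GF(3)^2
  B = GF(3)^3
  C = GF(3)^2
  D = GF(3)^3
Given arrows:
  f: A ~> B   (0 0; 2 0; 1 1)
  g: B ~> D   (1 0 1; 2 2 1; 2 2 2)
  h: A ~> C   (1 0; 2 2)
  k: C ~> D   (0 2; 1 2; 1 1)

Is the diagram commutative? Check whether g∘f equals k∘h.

Along f;g (path 1):
  e0=[1,0] f~>[0,2,1] g~>[1,2,0]
  e1=[0,1] f~>[0,0,1] g~>[1,1,2]
  ⟦path⟧₁ = (1 1; 2 1; 0 2)
Along h;k (path 2):
  e0=[1,0] h~>[1,2] k~>[1,2,0]
  e1=[0,1] h~>[0,2] k~>[1,1,2]
  ⟦path⟧₂ = (1 1; 2 1; 0 2)
Equal? same morphism ✓

Answer: COMMUTES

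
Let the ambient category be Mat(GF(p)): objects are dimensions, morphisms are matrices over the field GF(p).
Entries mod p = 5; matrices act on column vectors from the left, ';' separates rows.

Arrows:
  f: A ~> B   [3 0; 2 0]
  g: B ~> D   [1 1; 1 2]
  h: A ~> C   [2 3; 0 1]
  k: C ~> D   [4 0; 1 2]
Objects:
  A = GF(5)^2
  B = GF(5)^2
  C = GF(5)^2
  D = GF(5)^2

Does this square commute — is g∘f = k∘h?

Answer: DOES NOT COMMUTE

Derivation:
1) trace f;g:
  e0=[1,0] f~>[3,2] g~>[0,2]
  e1=[0,1] f~>[0,0] g~>[0,0]
  composite₁ = [0 0; 2 0]
2) trace h;k:
  e0=[1,0] h~>[2,0] k~>[3,2]
  e1=[0,1] h~>[3,1] k~>[2,0]
  composite₂ = [3 2; 2 0]
Equal? NO — does not commute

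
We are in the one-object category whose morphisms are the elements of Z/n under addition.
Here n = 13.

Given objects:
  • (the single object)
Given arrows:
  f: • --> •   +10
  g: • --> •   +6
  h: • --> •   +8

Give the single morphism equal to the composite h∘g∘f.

  0 +10≡10 +6≡3 +8≡11  (mod 13)
composite: +11

Answer: +11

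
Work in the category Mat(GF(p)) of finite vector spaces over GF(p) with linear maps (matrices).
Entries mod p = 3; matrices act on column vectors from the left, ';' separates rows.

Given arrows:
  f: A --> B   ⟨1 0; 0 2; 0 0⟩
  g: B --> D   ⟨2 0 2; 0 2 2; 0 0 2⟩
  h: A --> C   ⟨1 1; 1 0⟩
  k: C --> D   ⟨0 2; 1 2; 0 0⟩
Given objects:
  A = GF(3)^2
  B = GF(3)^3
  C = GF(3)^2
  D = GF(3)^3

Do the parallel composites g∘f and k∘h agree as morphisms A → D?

Along f;g (path 1):
  e0=(1,0) f-->(1,0,0) g-->(2,0,0)
  e1=(0,1) f-->(0,2,0) g-->(0,1,0)
  composite₁ = ⟨2 0; 0 1; 0 0⟩
Along h;k (path 2):
  e0=(1,0) h-->(1,1) k-->(2,0,0)
  e1=(0,1) h-->(1,0) k-->(0,1,0)
  composite₂ = ⟨2 0; 0 1; 0 0⟩
Equal? same morphism ✓

Answer: COMMUTES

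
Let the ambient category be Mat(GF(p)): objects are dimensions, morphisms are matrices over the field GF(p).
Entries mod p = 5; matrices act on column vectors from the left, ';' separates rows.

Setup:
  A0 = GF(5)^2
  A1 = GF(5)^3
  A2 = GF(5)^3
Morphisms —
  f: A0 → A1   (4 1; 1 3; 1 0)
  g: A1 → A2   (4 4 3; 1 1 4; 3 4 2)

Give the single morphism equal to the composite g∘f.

  e0=[1,0] f→[4,1,1] g→[3,4,3]
  e1=[0,1] f→[1,3,0] g→[1,4,0]
result: (3 1; 4 4; 3 0)

Answer: (3 1; 4 4; 3 0)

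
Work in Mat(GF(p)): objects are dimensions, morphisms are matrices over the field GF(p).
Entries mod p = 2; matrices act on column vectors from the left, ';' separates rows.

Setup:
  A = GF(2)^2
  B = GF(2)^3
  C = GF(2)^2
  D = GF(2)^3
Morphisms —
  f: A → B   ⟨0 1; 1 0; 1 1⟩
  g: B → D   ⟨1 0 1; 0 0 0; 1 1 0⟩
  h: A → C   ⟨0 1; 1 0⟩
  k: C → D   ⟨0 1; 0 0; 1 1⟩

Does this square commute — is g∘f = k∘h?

Answer: COMMUTES

Trace:
Along f;g (path 1):
  e0=⟨1,0⟩ f→⟨0,1,1⟩ g→⟨1,0,1⟩
  e1=⟨0,1⟩ f→⟨1,0,1⟩ g→⟨0,0,1⟩
  ⟦path⟧₁ = ⟨1 0; 0 0; 1 1⟩
Along h;k (path 2):
  e0=⟨1,0⟩ h→⟨0,1⟩ k→⟨1,0,1⟩
  e1=⟨0,1⟩ h→⟨1,0⟩ k→⟨0,0,1⟩
  ⟦path⟧₂ = ⟨1 0; 0 0; 1 1⟩
Equal? YES — commutes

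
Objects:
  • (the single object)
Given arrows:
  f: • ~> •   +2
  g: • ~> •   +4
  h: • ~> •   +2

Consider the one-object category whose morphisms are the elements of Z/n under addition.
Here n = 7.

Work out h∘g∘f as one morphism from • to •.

  0 +2≡2 +4≡6 +2≡1  (mod 7)
composite: +1

Answer: +1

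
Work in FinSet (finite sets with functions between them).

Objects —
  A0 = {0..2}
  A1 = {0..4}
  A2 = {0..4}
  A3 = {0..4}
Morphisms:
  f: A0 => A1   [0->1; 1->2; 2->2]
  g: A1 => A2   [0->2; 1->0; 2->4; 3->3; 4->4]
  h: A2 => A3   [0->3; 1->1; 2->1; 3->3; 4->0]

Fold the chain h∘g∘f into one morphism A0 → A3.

  0 f=>1 g=>0 h=>3
  1 f=>2 g=>4 h=>0
  2 f=>2 g=>4 h=>0
composite: [0->3; 1->0; 2->0]

Answer: [0->3; 1->0; 2->0]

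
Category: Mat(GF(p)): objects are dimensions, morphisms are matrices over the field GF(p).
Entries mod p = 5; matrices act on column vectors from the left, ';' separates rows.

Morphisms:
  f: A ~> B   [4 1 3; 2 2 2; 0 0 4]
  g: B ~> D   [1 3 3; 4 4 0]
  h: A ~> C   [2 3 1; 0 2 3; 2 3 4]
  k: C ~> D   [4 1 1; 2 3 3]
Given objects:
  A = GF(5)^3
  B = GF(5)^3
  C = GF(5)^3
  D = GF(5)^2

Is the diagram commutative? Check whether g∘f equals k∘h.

Answer: DOES NOT COMMUTE

Work:
1) trace f;g:
  e0=[1,0,0] f~>[4,2,0] g~>[0,4]
  e1=[0,1,0] f~>[1,2,0] g~>[2,2]
  e2=[0,0,1] f~>[3,2,4] g~>[1,0]
  result₁ = [0 2 1; 4 2 0]
2) trace h;k:
  e0=[1,0,0] h~>[2,0,2] k~>[0,0]
  e1=[0,1,0] h~>[3,2,3] k~>[2,1]
  e2=[0,0,1] h~>[1,3,4] k~>[1,3]
  result₂ = [0 2 1; 0 1 3]
Equal? distinct morphisms ✗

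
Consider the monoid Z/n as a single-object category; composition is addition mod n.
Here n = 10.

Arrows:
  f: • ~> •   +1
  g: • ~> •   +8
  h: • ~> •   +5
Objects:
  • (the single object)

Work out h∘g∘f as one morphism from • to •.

  0 +1≡1 +8≡9 +5≡4  (mod 10)
⟦path⟧: +4

Answer: +4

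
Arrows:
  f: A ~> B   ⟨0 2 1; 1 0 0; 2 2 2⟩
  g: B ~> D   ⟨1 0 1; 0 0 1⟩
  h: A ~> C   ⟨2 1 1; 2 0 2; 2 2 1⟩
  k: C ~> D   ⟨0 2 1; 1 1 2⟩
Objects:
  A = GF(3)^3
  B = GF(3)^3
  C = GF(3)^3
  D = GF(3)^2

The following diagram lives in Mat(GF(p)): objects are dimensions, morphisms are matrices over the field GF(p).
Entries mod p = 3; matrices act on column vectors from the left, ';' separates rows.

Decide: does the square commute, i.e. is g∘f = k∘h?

Answer: DOES NOT COMMUTE

Trace:
Path 1 = f;g:
  e0=(1,0,0) f~>(0,1,2) g~>(2,2)
  e1=(0,1,0) f~>(2,0,2) g~>(1,2)
  e2=(0,0,1) f~>(1,0,2) g~>(0,2)
  result₁ = ⟨2 1 0; 2 2 2⟩
Path 2 = h;k:
  e0=(1,0,0) h~>(2,2,2) k~>(0,2)
  e1=(0,1,0) h~>(1,0,2) k~>(2,2)
  e2=(0,0,1) h~>(1,2,1) k~>(2,2)
  result₂ = ⟨0 2 2; 2 2 2⟩
Equal? differ; not commutative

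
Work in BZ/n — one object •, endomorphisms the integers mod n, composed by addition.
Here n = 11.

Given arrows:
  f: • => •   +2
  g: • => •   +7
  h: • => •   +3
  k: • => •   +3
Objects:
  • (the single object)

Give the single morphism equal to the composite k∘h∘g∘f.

Answer: +4

Derivation:
  0 +2≡2 +7≡9 +3≡1 +3≡4  (mod 11)
composite: +4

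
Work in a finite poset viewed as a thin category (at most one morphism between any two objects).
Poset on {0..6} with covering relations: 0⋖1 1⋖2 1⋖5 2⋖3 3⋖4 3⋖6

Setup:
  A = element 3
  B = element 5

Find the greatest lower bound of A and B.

Common predecessors of 3,5: {0,1}
  0 <= 1
  1 <= 1
glb = 1

Answer: A∧B = 1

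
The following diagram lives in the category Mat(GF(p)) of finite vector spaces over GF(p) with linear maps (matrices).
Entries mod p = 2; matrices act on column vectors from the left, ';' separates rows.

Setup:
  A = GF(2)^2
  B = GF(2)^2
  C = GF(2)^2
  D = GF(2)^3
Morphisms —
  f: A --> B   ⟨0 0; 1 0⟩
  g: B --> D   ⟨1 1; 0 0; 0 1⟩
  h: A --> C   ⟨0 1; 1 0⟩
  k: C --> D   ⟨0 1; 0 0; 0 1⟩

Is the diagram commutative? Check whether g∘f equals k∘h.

1) trace f;g:
  e0=[1,0] f-->[0,1] g-->[1,0,1]
  e1=[0,1] f-->[0,0] g-->[0,0,0]
  ⟦path⟧₁ = ⟨1 0; 0 0; 1 0⟩
2) trace h;k:
  e0=[1,0] h-->[0,1] k-->[1,0,1]
  e1=[0,1] h-->[1,0] k-->[0,0,0]
  ⟦path⟧₂ = ⟨1 0; 0 0; 1 0⟩
Equal? equal; square commutes

Answer: COMMUTES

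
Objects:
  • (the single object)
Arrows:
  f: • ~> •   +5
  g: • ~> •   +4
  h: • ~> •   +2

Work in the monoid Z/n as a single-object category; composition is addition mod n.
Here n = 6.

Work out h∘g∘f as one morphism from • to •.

Answer: +5

Trace:
  0 +5≡5 +4≡3 +2≡5  (mod 6)
⟦path⟧: +5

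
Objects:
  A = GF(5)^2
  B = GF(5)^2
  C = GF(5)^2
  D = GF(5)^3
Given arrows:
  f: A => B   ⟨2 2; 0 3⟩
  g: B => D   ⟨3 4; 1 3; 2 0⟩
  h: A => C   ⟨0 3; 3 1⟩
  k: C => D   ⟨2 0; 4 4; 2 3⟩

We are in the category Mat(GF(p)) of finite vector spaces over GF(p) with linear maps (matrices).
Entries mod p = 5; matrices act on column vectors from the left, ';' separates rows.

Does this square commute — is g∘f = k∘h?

Answer: DOES NOT COMMUTE

Derivation:
Path 1 = f;g:
  e0=⟨1,0⟩ f=>⟨2,0⟩ g=>⟨1,2,4⟩
  e1=⟨0,1⟩ f=>⟨2,3⟩ g=>⟨3,1,4⟩
  composite₁ = ⟨1 3; 2 1; 4 4⟩
Path 2 = h;k:
  e0=⟨1,0⟩ h=>⟨0,3⟩ k=>⟨0,2,4⟩
  e1=⟨0,1⟩ h=>⟨3,1⟩ k=>⟨1,1,4⟩
  composite₂ = ⟨0 1; 2 1; 4 4⟩
Equal? distinct morphisms ✗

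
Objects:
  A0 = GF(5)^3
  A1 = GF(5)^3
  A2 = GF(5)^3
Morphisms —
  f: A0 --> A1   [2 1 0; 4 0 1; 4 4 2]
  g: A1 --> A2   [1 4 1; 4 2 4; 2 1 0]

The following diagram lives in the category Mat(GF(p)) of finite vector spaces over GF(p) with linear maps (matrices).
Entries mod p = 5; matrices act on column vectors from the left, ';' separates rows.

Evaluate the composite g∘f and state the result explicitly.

  e0=⟨1,0,0⟩ f-->⟨2,4,4⟩ g-->⟨2,2,3⟩
  e1=⟨0,1,0⟩ f-->⟨1,0,4⟩ g-->⟨0,0,2⟩
  e2=⟨0,0,1⟩ f-->⟨0,1,2⟩ g-->⟨1,0,1⟩
⟦path⟧: [2 0 1; 2 0 0; 3 2 1]

Answer: [2 0 1; 2 0 0; 3 2 1]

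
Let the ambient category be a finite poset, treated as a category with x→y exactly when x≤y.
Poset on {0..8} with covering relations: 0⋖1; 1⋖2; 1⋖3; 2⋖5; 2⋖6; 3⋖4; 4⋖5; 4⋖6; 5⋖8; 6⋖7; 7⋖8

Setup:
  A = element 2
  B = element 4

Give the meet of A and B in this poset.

{x : x≤A ∧ x≤B} = {0,1}  (A=2, B=4)
  0 ≤ 1
  1 ≤ 1
glb = 1

Answer: A∧B = 1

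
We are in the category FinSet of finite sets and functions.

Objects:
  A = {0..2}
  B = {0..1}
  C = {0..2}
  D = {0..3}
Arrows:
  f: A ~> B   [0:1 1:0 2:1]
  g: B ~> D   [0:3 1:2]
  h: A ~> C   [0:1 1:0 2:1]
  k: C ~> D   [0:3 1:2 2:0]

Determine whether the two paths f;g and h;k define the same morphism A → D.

Answer: COMMUTES

Derivation:
Along f;g (path 1):
  0 f~>1 g~>2
  1 f~>0 g~>3
  2 f~>1 g~>2
  ⟦path⟧₁ = [0:2 1:3 2:2]
Along h;k (path 2):
  0 h~>1 k~>2
  1 h~>0 k~>3
  2 h~>1 k~>2
  ⟦path⟧₂ = [0:2 1:3 2:2]
Equal? same morphism ✓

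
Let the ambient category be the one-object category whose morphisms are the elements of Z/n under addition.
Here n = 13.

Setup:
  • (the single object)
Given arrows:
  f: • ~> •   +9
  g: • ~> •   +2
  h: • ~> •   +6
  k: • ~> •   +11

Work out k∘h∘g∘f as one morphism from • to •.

Answer: +2

Work:
  0 +9≡9 +2≡11 +6≡4 +11≡2  (mod 13)
⟦path⟧: +2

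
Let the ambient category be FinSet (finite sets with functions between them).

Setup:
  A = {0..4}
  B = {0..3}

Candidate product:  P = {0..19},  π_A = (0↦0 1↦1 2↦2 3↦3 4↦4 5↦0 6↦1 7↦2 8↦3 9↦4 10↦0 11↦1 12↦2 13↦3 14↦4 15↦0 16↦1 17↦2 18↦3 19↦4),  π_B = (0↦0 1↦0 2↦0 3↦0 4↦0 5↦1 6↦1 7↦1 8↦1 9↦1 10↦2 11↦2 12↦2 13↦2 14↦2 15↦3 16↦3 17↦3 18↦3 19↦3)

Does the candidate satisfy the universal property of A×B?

Answer: VALID PRODUCT

Derivation:
|A|·|B| = 5·4 = 20;  |P| = 20
Check the pairing map k ↦ (π_A(k), π_B(k)):
  0 ↦ (0,0)
  1 ↦ (1,0)
  2 ↦ (2,0)
  3 ↦ (3,0)
  4 ↦ (4,0)
  5 ↦ (0,1)
  6 ↦ (1,1)
  7 ↦ (2,1)
  8 ↦ (3,1)
  9 ↦ (4,1)
  10 ↦ (0,2)
  11 ↦ (1,2)
  12 ↦ (2,2)
  13 ↦ (3,2)
  14 ↦ (4,2)
  15 ↦ (0,3)
  16 ↦ (1,3)
  17 ↦ (2,3)
  18 ↦ (3,3)
  19 ↦ (4,3)
distinct pairs in image: 20 / 20 needed
  → bijection onto A×B; projections well-typed.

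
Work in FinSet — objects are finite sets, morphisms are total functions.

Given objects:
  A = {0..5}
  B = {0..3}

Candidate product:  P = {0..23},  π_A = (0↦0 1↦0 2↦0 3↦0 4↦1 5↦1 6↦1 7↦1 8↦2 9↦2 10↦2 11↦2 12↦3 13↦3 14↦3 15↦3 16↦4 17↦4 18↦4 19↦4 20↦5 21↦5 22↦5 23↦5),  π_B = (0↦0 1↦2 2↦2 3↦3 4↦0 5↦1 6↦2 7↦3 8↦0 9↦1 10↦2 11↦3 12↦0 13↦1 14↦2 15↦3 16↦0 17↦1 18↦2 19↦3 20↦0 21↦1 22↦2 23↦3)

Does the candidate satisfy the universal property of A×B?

|A|·|B| = 6·4 = 24;  |P| = 24
Check the pairing map k ↦ (π_A(k), π_B(k)):
  0 ↦ (0,0)
  1 ↦ (0,2)
  2 ↦ (0,2)  ✗ repeats pair of k=1
  3 ↦ (0,3)
  4 ↦ (1,0)
  5 ↦ (1,1)
  6 ↦ (1,2)
  7 ↦ (1,3)
  8 ↦ (2,0)
  9 ↦ (2,1)
  10 ↦ (2,2)
  11 ↦ (2,3)
  12 ↦ (3,0)
  13 ↦ (3,1)
  14 ↦ (3,2)
  15 ↦ (3,3)
  16 ↦ (4,0)
  17 ↦ (4,1)
  18 ↦ (4,2)
  19 ↦ (4,3)
  20 ↦ (5,0)
  21 ↦ (5,1)
  22 ↦ (5,2)
  23 ↦ (5,3)
distinct pairs in image: 23 / 24 needed
  → (0,2) hit at k=1 and k=2

Answer: NOT A VALID PRODUCT — duplicate pair at indices 2,1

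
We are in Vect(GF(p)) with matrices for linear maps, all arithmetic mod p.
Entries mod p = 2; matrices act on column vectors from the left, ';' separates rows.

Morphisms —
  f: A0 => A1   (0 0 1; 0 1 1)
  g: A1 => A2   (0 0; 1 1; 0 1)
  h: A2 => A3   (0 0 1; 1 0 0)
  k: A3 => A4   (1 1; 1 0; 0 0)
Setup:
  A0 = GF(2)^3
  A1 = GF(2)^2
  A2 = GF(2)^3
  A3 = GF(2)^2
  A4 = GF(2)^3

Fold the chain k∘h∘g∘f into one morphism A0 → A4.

  e0=(1,0,0) f=>(0,0) g=>(0,0,0) h=>(0,0) k=>(0,0,0)
  e1=(0,1,0) f=>(0,1) g=>(0,1,1) h=>(1,0) k=>(1,1,0)
  e2=(0,0,1) f=>(1,1) g=>(0,0,1) h=>(1,0) k=>(1,1,0)
composite: (0 1 1; 0 1 1; 0 0 0)

Answer: (0 1 1; 0 1 1; 0 0 0)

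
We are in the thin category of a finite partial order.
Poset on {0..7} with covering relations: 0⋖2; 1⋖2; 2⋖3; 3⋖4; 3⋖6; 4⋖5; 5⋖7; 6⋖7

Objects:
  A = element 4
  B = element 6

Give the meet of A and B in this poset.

Answer: A∧B = 3

Work:
{x : x<=A ∧ x<=B} = {0,1,2,3}  (A=4, B=6)
  0 <= 3
  1 <= 3
  2 <= 3
  3 <= 3
glb = 3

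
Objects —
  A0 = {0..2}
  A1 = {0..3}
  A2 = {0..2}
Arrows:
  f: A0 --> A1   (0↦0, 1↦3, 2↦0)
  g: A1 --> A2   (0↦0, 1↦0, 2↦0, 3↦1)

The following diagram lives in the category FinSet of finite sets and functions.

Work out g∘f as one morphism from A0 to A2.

Answer: (0↦0, 1↦1, 2↦0)

Derivation:
  0 f-->0 g-->0
  1 f-->3 g-->1
  2 f-->0 g-->0
composite: (0↦0, 1↦1, 2↦0)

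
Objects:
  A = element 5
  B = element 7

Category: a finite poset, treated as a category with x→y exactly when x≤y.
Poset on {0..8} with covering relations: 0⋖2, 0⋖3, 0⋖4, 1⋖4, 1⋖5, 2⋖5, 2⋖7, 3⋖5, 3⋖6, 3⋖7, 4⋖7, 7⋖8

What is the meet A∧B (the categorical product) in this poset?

Common predecessors of 5,7: {0,1,2,3}
  maximal lower bounds 1 and 2 are incomparable: neither 1⊑2 nor 2⊑1
→ no greatest lower bound exists

Answer: NO MEET EXISTS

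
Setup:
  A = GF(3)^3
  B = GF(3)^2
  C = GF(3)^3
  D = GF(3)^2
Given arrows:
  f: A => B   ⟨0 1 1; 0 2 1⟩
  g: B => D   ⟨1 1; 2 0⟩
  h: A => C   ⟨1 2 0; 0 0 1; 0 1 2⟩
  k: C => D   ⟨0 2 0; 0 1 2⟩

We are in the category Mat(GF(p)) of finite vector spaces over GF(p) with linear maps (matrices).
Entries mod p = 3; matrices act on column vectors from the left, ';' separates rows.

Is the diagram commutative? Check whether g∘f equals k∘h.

Answer: COMMUTES

Work:
Along f;g (path 1):
  e0=[1,0,0] f=>[0,0] g=>[0,0]
  e1=[0,1,0] f=>[1,2] g=>[0,2]
  e2=[0,0,1] f=>[1,1] g=>[2,2]
  ⟦path⟧₁ = ⟨0 0 2; 0 2 2⟩
Along h;k (path 2):
  e0=[1,0,0] h=>[1,0,0] k=>[0,0]
  e1=[0,1,0] h=>[2,0,1] k=>[0,2]
  e2=[0,0,1] h=>[0,1,2] k=>[2,2]
  ⟦path⟧₂ = ⟨0 0 2; 0 2 2⟩
Equal? same morphism ✓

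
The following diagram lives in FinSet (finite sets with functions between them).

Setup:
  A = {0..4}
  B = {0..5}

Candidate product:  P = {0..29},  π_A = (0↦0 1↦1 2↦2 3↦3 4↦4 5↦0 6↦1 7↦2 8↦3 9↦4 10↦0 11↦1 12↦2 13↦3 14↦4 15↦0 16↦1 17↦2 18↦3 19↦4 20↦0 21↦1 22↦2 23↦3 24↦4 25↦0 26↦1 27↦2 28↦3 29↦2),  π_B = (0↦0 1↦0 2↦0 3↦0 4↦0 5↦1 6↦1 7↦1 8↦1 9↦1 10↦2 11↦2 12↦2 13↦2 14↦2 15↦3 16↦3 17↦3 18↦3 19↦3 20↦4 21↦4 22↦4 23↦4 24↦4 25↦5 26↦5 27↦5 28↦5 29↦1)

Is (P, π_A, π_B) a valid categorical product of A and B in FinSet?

|A|·|B| = 5·6 = 30;  |P| = 30
Check the pairing map k ↦ (π_A(k), π_B(k)):
  0 ↦ (0,0)
  1 ↦ (1,0)
  2 ↦ (2,0)
  3 ↦ (3,0)
  4 ↦ (4,0)
  5 ↦ (0,1)
  6 ↦ (1,1)
  7 ↦ (2,1)
  8 ↦ (3,1)
  9 ↦ (4,1)
  10 ↦ (0,2)
  11 ↦ (1,2)
  12 ↦ (2,2)
  13 ↦ (3,2)
  14 ↦ (4,2)
  15 ↦ (0,3)
  16 ↦ (1,3)
  17 ↦ (2,3)
  18 ↦ (3,3)
  19 ↦ (4,3)
  20 ↦ (0,4)
  21 ↦ (1,4)
  22 ↦ (2,4)
  23 ↦ (3,4)
  24 ↦ (4,4)
  25 ↦ (0,5)
  26 ↦ (1,5)
  27 ↦ (2,5)
  28 ↦ (3,5)
  29 ↦ (2,1)  ✗ repeats pair of k=7
distinct pairs in image: 29 / 30 needed
  → (2,1) hit at k=7 and k=29

Answer: NOT A VALID PRODUCT — duplicate pair at indices 7,29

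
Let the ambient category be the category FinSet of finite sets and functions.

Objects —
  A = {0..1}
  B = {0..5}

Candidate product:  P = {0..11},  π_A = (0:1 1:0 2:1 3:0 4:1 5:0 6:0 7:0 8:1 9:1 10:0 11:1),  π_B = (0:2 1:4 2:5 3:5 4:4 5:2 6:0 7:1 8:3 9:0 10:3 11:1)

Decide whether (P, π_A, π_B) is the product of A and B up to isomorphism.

Answer: VALID PRODUCT

Trace:
|A|·|B| = 2·6 = 12;  |P| = 12
Check the pairing map k ↦ (π_A(k), π_B(k)):
  0 : (1,2)
  1 : (0,4)
  2 : (1,5)
  3 : (0,5)
  4 : (1,4)
  5 : (0,2)
  6 : (0,0)
  7 : (0,1)
  8 : (1,3)
  9 : (1,0)
  10 : (0,3)
  11 : (1,1)
distinct pairs in image: 12 / 12 needed
  → bijection onto A×B; projections well-typed.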